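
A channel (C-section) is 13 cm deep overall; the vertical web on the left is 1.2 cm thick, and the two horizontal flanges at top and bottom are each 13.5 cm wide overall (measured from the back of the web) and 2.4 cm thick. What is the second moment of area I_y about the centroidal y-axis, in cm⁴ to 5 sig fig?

Decompose the section into non-overlapping parts with the origin at the bottom-left of its bounding rectangle.
Web: 1.2 × 13, A = 15.6 cm², x = 0.6 cm, Ī = 1.872 cm⁴.
Top flange (beyond web): 12.3 × 2.4, A = 29.52 cm², x = 7.35 cm, Ī = 372.1734 cm⁴.
Bottom flange (beyond web): 12.3 × 2.4, A = 29.52 cm², x = 7.35 cm, Ī = 372.1734 cm⁴.
Centroid: x̄ = ΣA·x / ΣA = 5.939228 cm.
Transfer each piece to the centroidal y-axis using Ī + A·d² with d = x − 5.939228:
  web: d = -5.339228 cm → contributes +446.5868 cm⁴
  top flange (beyond web): d = 1.410772 cm → contributes +430.9264 cm⁴
  bottom flange (beyond web): d = 1.410772 cm → contributes +430.9264 cm⁴
Total I = 1308.44 cm⁴.

I_y ≈ 1308.4 cm⁴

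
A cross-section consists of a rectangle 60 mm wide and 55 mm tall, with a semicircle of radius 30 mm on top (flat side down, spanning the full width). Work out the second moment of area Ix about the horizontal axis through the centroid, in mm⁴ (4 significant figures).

Split into non-overlapping primitives; take the origin at the lower-left of the bounding box.
Rectangular body: 60 × 55, A = 3 300 mm², y = 27.5 mm, Ī = 831 875 mm⁴.
Semicircular cap: semicircle r = 30, A = 1413.72 mm², y = 67.7324 mm, Ī = 88903.1 mm⁴.
Centroid: ȳ = ΣA·y / ΣA = 39.5663 mm.
Transfer each piece to the horizontal axis through the centroid using Ī + A·d² with d = y − 39.5663:
  rectangular body: d = -12.0663 mm → contributes +1 312 342 mm⁴
  semicircular cap: d = 28.1661 mm → contributes +1 210 444 mm⁴
Total I = 2 522 786 mm⁴.

Ix ≈ 2.523 × 10⁶ mm⁴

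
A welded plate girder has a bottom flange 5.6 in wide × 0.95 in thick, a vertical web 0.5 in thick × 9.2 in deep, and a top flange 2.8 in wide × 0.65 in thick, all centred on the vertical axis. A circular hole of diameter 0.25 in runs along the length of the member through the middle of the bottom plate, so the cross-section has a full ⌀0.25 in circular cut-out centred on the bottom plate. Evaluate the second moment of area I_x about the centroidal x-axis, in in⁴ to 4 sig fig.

I_x ≈ 185.8 in⁴

Split into non-overlapping primitives; take the origin at the lower-left of the bounding box.
Bottom plate: 5.6 × 0.95, A = 5.32 in², y = 0.475 in, Ī = 0.400108 in⁴.
Web plate: 0.5 × 9.2, A = 4.6 in², y = 5.55 in, Ī = 32.4453 in⁴.
Top plate: 2.8 × 0.65, A = 1.82 in², y = 10.475 in, Ī = 0.0640792 in⁴.
Hole (subtracted): ⌀0.25, A = 0.0490874 in², y = 0.475 in, Ī = 0.000191748 in⁴.
Centroid: ȳ = ΣA·y / ΣA = 4.02861 in.
Transfer each piece to the centroidal x-axis using Ī + A·d² with d = y − 4.02861:
  bottom plate: d = -3.55361 in → contributes +67.582 in⁴
  web plate: d = 1.52139 in → contributes +43.0926 in⁴
  top plate: d = 6.44639 in → contributes +75.6958 in⁴
  hole: d = -3.55361 in → contributes −0.620076 in⁴
Total I = 185.75 in⁴.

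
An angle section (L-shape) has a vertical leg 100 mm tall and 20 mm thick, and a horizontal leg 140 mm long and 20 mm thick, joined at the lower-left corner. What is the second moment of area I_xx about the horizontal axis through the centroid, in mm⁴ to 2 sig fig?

I_xx ≈ 3.5 × 10⁶ mm⁴

Break the section into simple shapes (no overlaps), measuring from the bottom-left corner of the bounding box.
Vertical leg: 20 × 100, A = 2 000 mm², y = 50 mm, Ī = 1 666 667 mm⁴.
Horizontal leg (remainder): 120 × 20, A = 2 400 mm², y = 10 mm, Ī = 80 000 mm⁴.
Centroid: ȳ = ΣA·y / ΣA = 28.18 mm.
Transfer each piece to the horizontal axis through the centroid using Ī + A·d² with d = y − 28.18:
  vertical leg: d = 21.82 mm → contributes +2 618 733 mm⁴
  horizontal leg (remainder): d = -18.18 mm → contributes +873 388 mm⁴
Total I = 3 492 121 mm⁴.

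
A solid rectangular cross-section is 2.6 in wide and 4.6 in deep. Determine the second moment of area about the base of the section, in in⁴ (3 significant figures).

I_base ≈ 84.4 in⁴

The section: 2.6 × 4.6, A = 11.96 in², y = 2.3 in, Ī = 21.089 in⁴.
Transfer it to the bottom edge using Ī + A·d² with d = y − 0:
  the section: d = 2.3 in → contributes +84.358 in⁴
Total I = 84.358 in⁴.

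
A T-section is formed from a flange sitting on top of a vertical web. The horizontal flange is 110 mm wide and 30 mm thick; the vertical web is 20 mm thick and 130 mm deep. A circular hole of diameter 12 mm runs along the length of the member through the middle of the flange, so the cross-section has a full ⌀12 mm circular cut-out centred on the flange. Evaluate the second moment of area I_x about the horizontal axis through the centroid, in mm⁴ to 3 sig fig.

I_x ≈ 1.31 × 10⁷ mm⁴

Break the section into simple shapes (no overlaps), measuring from the bottom-left corner of the bounding box.
Flange: 110 × 30, A = 3 300 mm², y = 145 mm, Ī = 247 500 mm⁴.
Web: 20 × 130, A = 2 600 mm², y = 65 mm, Ī = 3 661 667 mm⁴.
Hole (subtracted): ⌀12, A = 113.1 mm², y = 145 mm, Ī = 1017.9 mm⁴.
Centroid: ȳ = ΣA·y / ΣA = 109.06 mm.
Transfer each piece to the horizontal axis through the centroid using Ī + A·d² with d = y − 109.06:
  flange: d = 35.943 mm → contributes +4 510 823 mm⁴
  web: d = -44.057 mm → contributes +8 708 263 mm⁴
  hole: d = 35.943 mm → contributes −147 130 mm⁴
Total I = 13 071 956 mm⁴.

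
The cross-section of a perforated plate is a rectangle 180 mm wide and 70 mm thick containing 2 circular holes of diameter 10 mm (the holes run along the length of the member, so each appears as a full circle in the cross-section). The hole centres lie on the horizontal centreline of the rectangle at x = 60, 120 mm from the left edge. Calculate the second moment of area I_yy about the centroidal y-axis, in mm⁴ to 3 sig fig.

I_yy ≈ 3.39 × 10⁷ mm⁴

Treat the section as a set of non-overlapping primitives; coordinates are from the bounding-box lower-left.
Plate: 180 × 70, A = 12 600 mm², x = 90 mm, Ī = 34 020 000 mm⁴.
Hole 1 (subtracted): ⌀10, A = 78.54 mm², x = 60 mm, Ī = 490.87 mm⁴.
Hole 2 (subtracted): ⌀10, A = 78.54 mm², x = 120 mm, Ī = 490.87 mm⁴.
By symmetry the centroid is at mid-width, x̄ = 90 mm.
Transfer each piece to the centroidal y-axis using Ī + A·d² with d = x − 90:
  plate: d = 0 mm → contributes +34 020 000 mm⁴
  hole 1: d = -30 mm → contributes −71 177 mm⁴
  hole 2: d = 30 mm → contributes −71 177 mm⁴
Total I = 33 877 647 mm⁴.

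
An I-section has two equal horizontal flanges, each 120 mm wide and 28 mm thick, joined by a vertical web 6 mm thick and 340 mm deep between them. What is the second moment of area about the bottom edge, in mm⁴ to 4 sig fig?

Break the section into simple shapes (no overlaps), measuring from the bottom-left corner of the bounding box.
Bottom flange: 120 × 28, A = 3 360 mm², y = 14 mm, Ī = 219 520 mm⁴.
Web: 6 × 340, A = 2 040 mm², y = 198 mm, Ī = 19 652 000 mm⁴.
Top flange: 120 × 28, A = 3 360 mm², y = 382 mm, Ī = 219 520 mm⁴.
Transfer each piece to a horizontal axis along the bottom face using Ī + A·d² with d = y − 0:
  bottom flange: d = 14 mm → contributes +878 080 mm⁴
  web: d = 198 mm → contributes +99 628 160 mm⁴
  top flange: d = 382 mm → contributes +490 524 160 mm⁴
Total I = 591 030 400 mm⁴.

I_base ≈ 5.910 × 10⁸ mm⁴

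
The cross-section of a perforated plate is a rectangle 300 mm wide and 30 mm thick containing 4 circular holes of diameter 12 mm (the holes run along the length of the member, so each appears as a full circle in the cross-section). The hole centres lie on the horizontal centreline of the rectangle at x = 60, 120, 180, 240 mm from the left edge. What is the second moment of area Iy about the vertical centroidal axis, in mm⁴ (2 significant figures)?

Decompose the section into non-overlapping parts with the origin at the bottom-left of its bounding rectangle.
Plate: 300 × 30, A = 9 000 mm², x = 150 mm, Ī = 67 500 000 mm⁴.
Hole 1 (subtracted): ⌀12, A = 113.1 mm², x = 60 mm, Ī = 1 018 mm⁴.
Hole 2 (subtracted): ⌀12, A = 113.1 mm², x = 120 mm, Ī = 1 018 mm⁴.
Hole 3 (subtracted): ⌀12, A = 113.1 mm², x = 180 mm, Ī = 1 018 mm⁴.
Hole 4 (subtracted): ⌀12, A = 113.1 mm², x = 240 mm, Ī = 1 018 mm⁴.
By symmetry the centroid is at mid-width, x̄ = 150 mm.
Transfer each piece to the vertical centroidal axis using Ī + A·d² with d = x − 150:
  plate: d = 0 mm → contributes +67 500 000 mm⁴
  hole 1: d = -90 mm → contributes −917 106 mm⁴
  hole 2: d = -30 mm → contributes −102 805 mm⁴
  hole 3: d = 30 mm → contributes −102 805 mm⁴
  hole 4: d = 90 mm → contributes −917 106 mm⁴
Total I = 65 460 176 mm⁴.

Iy ≈ 6.5 × 10⁷ mm⁴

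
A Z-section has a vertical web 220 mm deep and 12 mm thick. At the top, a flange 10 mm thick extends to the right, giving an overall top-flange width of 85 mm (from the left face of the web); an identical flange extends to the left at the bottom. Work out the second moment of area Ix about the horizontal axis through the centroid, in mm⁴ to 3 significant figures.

Ix ≈ 2.68 × 10⁷ mm⁴

Break the section into simple shapes (no overlaps), measuring from the bottom-left corner of the bounding box.
Web: 12 × 220, A = 2 640 mm², y = 110 mm, Ī = 10 648 000 mm⁴.
Top flange (beyond web): 73 × 10, A = 730 mm², y = 215 mm, Ī = 6083.3 mm⁴.
Bottom flange (beyond web): 73 × 10, A = 730 mm², y = 5 mm, Ī = 6083.3 mm⁴.
Centroid: ȳ = ΣA·y / ΣA = 110 mm.
Transfer each piece to the horizontal axis through the centroid using Ī + A·d² with d = y − 110:
  web: d = 0 mm → contributes +10 648 000 mm⁴
  top flange (beyond web): d = 105 mm → contributes +8 054 333 mm⁴
  bottom flange (beyond web): d = -105 mm → contributes +8 054 333 mm⁴
Total I = 26 756 667 mm⁴.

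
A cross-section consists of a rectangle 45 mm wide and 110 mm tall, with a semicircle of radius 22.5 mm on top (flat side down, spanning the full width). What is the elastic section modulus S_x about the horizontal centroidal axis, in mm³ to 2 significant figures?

S_x ≈ 1.1 × 10⁵ mm³

Break the section into simple shapes (no overlaps), measuring from the bottom-left corner of the bounding box.
Rectangular body: 45 × 110, A = 4 950 mm², y = 55 mm, Ī = 4 991 250 mm⁴.
Semicircular cap: semicircle r = 22.5, A = 795.2 mm², y = 119.5 mm, Ī = 28 130 mm⁴.
Centroid: ȳ = ΣA·y / ΣA = 63.93 mm.
Transfer each piece to the horizontal centroidal axis using Ī + A·d² with d = y − 63.93:
  rectangular body: d = -8.934 mm → contributes +5 386 385 mm⁴
  semicircular cap: d = 55.61 mm → contributes +2 487 736 mm⁴
Total I = 7 874 121 mm⁴.
Extreme fibre distance c = 68.57 mm; S = I/c = 114 841 mm³.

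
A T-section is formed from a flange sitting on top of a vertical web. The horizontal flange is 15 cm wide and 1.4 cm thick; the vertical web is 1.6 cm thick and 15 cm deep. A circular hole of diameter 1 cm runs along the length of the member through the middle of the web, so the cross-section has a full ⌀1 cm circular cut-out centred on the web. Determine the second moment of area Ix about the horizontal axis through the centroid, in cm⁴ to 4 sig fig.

Ix ≈ 1195 cm⁴

Decompose the section into non-overlapping parts with the origin at the bottom-left of its bounding rectangle.
Flange: 15 × 1.4, A = 21 cm², y = 15.7 cm, Ī = 3.43 cm⁴.
Web: 1.6 × 15, A = 24 cm², y = 7.5 cm, Ī = 450 cm⁴.
Hole (subtracted): ⌀1, A = 0.785398 cm², y = 7.5 cm, Ī = 0.0490874 cm⁴.
Centroid: ȳ = ΣA·y / ΣA = 11.3946 cm.
Transfer each piece to the horizontal axis through the centroid using Ī + A·d² with d = y − 11.3946:
  flange: d = 4.30536 cm → contributes +392.688 cm⁴
  web: d = -3.89464 cm → contributes +814.037 cm⁴
  hole: d = -3.89464 cm → contributes −11.9622 cm⁴
Total I = 1194.76 cm⁴.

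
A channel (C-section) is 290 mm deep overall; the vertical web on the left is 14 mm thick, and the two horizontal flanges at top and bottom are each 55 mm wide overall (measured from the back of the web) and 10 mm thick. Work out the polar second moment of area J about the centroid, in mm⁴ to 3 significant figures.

Break the section into simple shapes (no overlaps), measuring from the bottom-left corner of the bounding box.
Web: 14 × 290, A = 4 060 mm², y = 145 mm, Ī = 28 453 833 mm⁴.
Top flange (beyond web): 41 × 10, A = 410 mm², y = 285 mm, Ī = 3416.7 mm⁴.
Bottom flange (beyond web): 41 × 10, A = 410 mm², y = 5 mm, Ī = 3416.7 mm⁴.
By symmetry the centroid is at mid-height, ȳ = 145 mm.
Transfer each piece to the centroidal x-axis using Ī + A·d² with d = y − 145:
  web: d = 0 mm → contributes +28 453 833 mm⁴
  top flange (beyond web): d = 140 mm → contributes +8 039 417 mm⁴
  bottom flange (beyond web): d = -140 mm → contributes +8 039 417 mm⁴
Total I = 44 532 667 mm⁴.
For the y-axis: x̄ = 11.621 mm.
Repeating about the centroidal y-axis gives I_y = 697 105 mm⁴.
Polar second moment: J = I_x + I_y = 45 229 772 mm⁴.

J ≈ 4.52 × 10⁷ mm⁴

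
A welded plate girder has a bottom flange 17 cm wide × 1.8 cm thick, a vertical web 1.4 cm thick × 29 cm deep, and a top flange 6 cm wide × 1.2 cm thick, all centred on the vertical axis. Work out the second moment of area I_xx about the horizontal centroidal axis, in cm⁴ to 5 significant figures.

I_xx ≈ 1.0077 × 10⁴ cm⁴

Break the section into simple shapes (no overlaps), measuring from the bottom-left corner of the bounding box.
Bottom plate: 17 × 1.8, A = 30.6 cm², y = 0.9 cm, Ī = 8.262 cm⁴.
Web plate: 1.4 × 29, A = 40.6 cm², y = 16.3 cm, Ī = 2845.383 cm⁴.
Top plate: 6 × 1.2, A = 7.2 cm², y = 31.4 cm, Ī = 0.864 cm⁴.
Centroid: ȳ = ΣA·y / ΣA = 11.67602 cm.
Transfer each piece to the horizontal centroidal axis using Ī + A·d² with d = y − 11.67602:
  bottom plate: d = -10.77602 cm → contributes +3561.614 cm⁴
  web plate: d = 4.62398 cm → contributes +3713.46 cm⁴
  top plate: d = 19.72398 cm → contributes +2801.919 cm⁴
Total I = 10076.99 cm⁴.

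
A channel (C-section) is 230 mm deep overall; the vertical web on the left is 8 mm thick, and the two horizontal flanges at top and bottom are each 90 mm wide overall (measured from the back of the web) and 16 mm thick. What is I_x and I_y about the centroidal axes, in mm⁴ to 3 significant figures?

I_x ≈ 3.82 × 10⁷ mm⁴, I_y ≈ 3.67 × 10⁶ mm⁴

Decompose the section into non-overlapping parts with the origin at the bottom-left of its bounding rectangle.
Web: 8 × 230, A = 1 840 mm², y = 115 mm, Ī = 8 111 333 mm⁴.
Top flange (beyond web): 82 × 16, A = 1 312 mm², y = 222 mm, Ī = 27 989 mm⁴.
Bottom flange (beyond web): 82 × 16, A = 1 312 mm², y = 8 mm, Ī = 27 989 mm⁴.
By symmetry the centroid is at mid-height, ȳ = 115 mm.
Transfer each piece to the centroidal x-axis using Ī + A·d² with d = y − 115:
  web: d = 0 mm → contributes +8 111 333 mm⁴
  top flange (beyond web): d = 107 mm → contributes +15 049 077 mm⁴
  bottom flange (beyond web): d = -107 mm → contributes +15 049 077 mm⁴
Total I = 38 209 488 mm⁴.
For the y-axis: x̄ = 30.452 mm.
Repeating about the centroidal y-axis gives I_y = 3 670 322 mm⁴.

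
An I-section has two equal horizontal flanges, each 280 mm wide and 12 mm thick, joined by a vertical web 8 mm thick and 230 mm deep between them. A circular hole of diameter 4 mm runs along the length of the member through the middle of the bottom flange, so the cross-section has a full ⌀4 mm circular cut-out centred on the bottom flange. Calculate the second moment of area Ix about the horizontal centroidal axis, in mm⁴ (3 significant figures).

Break the section into simple shapes (no overlaps), measuring from the bottom-left corner of the bounding box.
Bottom flange: 280 × 12, A = 3 360 mm², y = 6 mm, Ī = 40 320 mm⁴.
Web: 8 × 230, A = 1 840 mm², y = 127 mm, Ī = 8 111 333 mm⁴.
Top flange: 280 × 12, A = 3 360 mm², y = 248 mm, Ī = 40 320 mm⁴.
Hole (subtracted): ⌀4, A = 12.566 mm², y = 6 mm, Ī = 12.566 mm⁴.
Centroid: ȳ = ΣA·y / ΣA = 127.18 mm.
Transfer each piece to the horizontal centroidal axis using Ī + A·d² with d = y − 127.18:
  bottom flange: d = -121.18 mm → contributes +49 378 835 mm⁴
  web: d = -0.17789 mm → contributes +8 111 392 mm⁴
  top flange: d = 120.82 mm → contributes +49 089 538 mm⁴
  hole: d = -121.18 mm → contributes −184 538 mm⁴
Total I = 106 395 226 mm⁴.

Ix ≈ 1.06 × 10⁸ mm⁴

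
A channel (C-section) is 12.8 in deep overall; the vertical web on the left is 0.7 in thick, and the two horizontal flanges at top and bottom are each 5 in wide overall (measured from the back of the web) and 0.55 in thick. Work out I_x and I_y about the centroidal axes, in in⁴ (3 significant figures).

I_x ≈ 300 in⁴, I_y ≈ 27.0 in⁴

Decompose the section into non-overlapping parts with the origin at the bottom-left of its bounding rectangle.
Web: 0.7 × 12.8, A = 8.96 in², y = 6.4 in, Ī = 122.33 in⁴.
Top flange (beyond web): 4.3 × 0.55, A = 2.365 in², y = 12.525 in, Ī = 0.059618 in⁴.
Bottom flange (beyond web): 4.3 × 0.55, A = 2.365 in², y = 0.275 in, Ī = 0.059618 in⁴.
By symmetry the centroid is at mid-height, ȳ = 6.4 in.
Transfer each piece to the centroidal x-axis using Ī + A·d² with d = y − 6.4:
  web: d = 0 in → contributes +122.33 in⁴
  top flange (beyond web): d = 6.125 in → contributes +88.784 in⁴
  bottom flange (beyond web): d = -6.125 in → contributes +88.784 in⁴
Total I = 299.9 in⁴.
For the y-axis: x̄ = 1.2138 in.
Repeating about the centroidal y-axis gives I_y = 27.002 in⁴.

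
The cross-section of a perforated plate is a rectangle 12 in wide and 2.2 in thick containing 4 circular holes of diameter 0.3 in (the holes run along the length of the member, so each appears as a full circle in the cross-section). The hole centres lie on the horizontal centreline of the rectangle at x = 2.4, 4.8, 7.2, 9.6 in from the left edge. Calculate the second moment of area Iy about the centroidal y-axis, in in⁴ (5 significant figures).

Iy ≈ 314.76 in⁴

Break the section into simple shapes (no overlaps), measuring from the bottom-left corner of the bounding box.
Plate: 12 × 2.2, A = 26.4 in², x = 6 in, Ī = 316.8 in⁴.
Hole 1 (subtracted): ⌀0.3, A = 0.07068583 in², x = 2.4 in, Ī = 0.0003976078 in⁴.
Hole 2 (subtracted): ⌀0.3, A = 0.07068583 in², x = 4.8 in, Ī = 0.0003976078 in⁴.
Hole 3 (subtracted): ⌀0.3, A = 0.07068583 in², x = 7.2 in, Ī = 0.0003976078 in⁴.
Hole 4 (subtracted): ⌀0.3, A = 0.07068583 in², x = 9.6 in, Ī = 0.0003976078 in⁴.
By symmetry the centroid is at mid-width, x̄ = 6 in.
Transfer each piece to the centroidal y-axis using Ī + A·d² with d = x − 6:
  plate: d = 0 in → contributes +316.8 in⁴
  hole 1: d = -3.6 in → contributes −0.916486 in⁴
  hole 2: d = -1.2 in → contributes −0.1021852 in⁴
  hole 3: d = 1.2 in → contributes −0.1021852 in⁴
  hole 4: d = 3.6 in → contributes −0.916486 in⁴
Total I = 314.7627 in⁴.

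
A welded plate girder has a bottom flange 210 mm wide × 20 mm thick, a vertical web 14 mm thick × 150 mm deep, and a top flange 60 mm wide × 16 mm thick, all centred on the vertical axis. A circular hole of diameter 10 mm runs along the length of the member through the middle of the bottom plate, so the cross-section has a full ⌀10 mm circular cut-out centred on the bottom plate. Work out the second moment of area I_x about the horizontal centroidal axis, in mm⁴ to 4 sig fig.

Decompose the section into non-overlapping parts with the origin at the bottom-left of its bounding rectangle.
Bottom plate: 210 × 20, A = 4 200 mm², y = 10 mm, Ī = 140 000 mm⁴.
Web plate: 14 × 150, A = 2 100 mm², y = 95 mm, Ī = 3 937 500 mm⁴.
Top plate: 60 × 16, A = 960 mm², y = 178 mm, Ī = 20 480 mm⁴.
Hole (subtracted): ⌀10, A = 78.5398 mm², y = 10 mm, Ī = 490.874 mm⁴.
Centroid: ȳ = ΣA·y / ΣA = 57.3135 mm.
Transfer each piece to the horizontal centroidal axis using Ī + A·d² with d = y − 57.3135:
  bottom plate: d = -47.3135 mm → contributes +9 541 982 mm⁴
  web plate: d = 37.6865 mm → contributes +6 920 072 mm⁴
  top plate: d = 120.687 mm → contributes +14 003 103 mm⁴
  hole: d = -47.3135 mm → contributes −176 308 mm⁴
Total I = 30 288 849 mm⁴.

I_x ≈ 3.029 × 10⁷ mm⁴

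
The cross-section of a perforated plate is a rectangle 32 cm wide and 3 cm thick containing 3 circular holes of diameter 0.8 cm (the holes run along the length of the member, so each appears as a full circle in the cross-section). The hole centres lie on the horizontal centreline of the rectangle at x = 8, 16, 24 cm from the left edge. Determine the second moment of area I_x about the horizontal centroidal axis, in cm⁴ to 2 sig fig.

Decompose the section into non-overlapping parts with the origin at the bottom-left of its bounding rectangle.
Plate: 32 × 3, A = 96 cm², y = 1.5 cm, Ī = 72 cm⁴.
Hole 1 (subtracted): ⌀0.8, A = 0.5027 cm², y = 1.5 cm, Ī = 0.02011 cm⁴.
Hole 2 (subtracted): ⌀0.8, A = 0.5027 cm², y = 1.5 cm, Ī = 0.02011 cm⁴.
Hole 3 (subtracted): ⌀0.8, A = 0.5027 cm², y = 1.5 cm, Ī = 0.02011 cm⁴.
By symmetry the centroid is at mid-height, ȳ = 1.5 cm.
All pieces are centred on the horizontal centroidal axis, so I = ΣĪ (holes subtracted) = 71.94 cm⁴.

I_x ≈ 72 cm⁴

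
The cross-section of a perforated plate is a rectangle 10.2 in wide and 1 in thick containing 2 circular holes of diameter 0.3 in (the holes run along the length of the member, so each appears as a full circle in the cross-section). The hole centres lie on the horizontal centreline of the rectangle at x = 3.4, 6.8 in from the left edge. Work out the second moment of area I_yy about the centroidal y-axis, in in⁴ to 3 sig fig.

I_yy ≈ 88.0 in⁴

Treat the section as a set of non-overlapping primitives; coordinates are from the bounding-box lower-left.
Plate: 10.2 × 1, A = 10.2 in², x = 5.1 in, Ī = 88.434 in⁴.
Hole 1 (subtracted): ⌀0.3, A = 0.070686 in², x = 3.4 in, Ī = 0.00039761 in⁴.
Hole 2 (subtracted): ⌀0.3, A = 0.070686 in², x = 6.8 in, Ī = 0.00039761 in⁴.
By symmetry the centroid is at mid-width, x̄ = 5.1 in.
Transfer each piece to the centroidal y-axis using Ī + A·d² with d = x − 5.1:
  plate: d = 0 in → contributes +88.434 in⁴
  hole 1: d = -1.7 in → contributes −0.20468 in⁴
  hole 2: d = 1.7 in → contributes −0.20468 in⁴
Total I = 88.025 in⁴.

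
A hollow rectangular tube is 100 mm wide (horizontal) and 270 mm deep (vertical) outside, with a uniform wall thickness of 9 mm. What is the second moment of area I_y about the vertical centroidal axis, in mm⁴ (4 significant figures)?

Split into non-overlapping primitives; take the origin at the lower-left of the bounding box.
Outer rectangle: 100 × 270, A = 27 000 mm², x = 50 mm, Ī = 22 500 000 mm⁴.
Inner void (subtracted): 82 × 252, A = 20 664 mm², x = 50 mm, Ī = 11 578 728 mm⁴.
By symmetry the centroid is at mid-width, x̄ = 50 mm.
All pieces are centred on the vertical centroidal axis, so I = ΣĪ (holes subtracted) = 10 921 272 mm⁴.

I_y ≈ 1.092 × 10⁷ mm⁴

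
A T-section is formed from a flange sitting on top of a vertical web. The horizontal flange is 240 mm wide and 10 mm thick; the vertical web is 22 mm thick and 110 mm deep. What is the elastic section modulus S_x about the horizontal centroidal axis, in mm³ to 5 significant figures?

S_x ≈ 8.0095 × 10⁴ mm³

Split into non-overlapping primitives; take the origin at the lower-left of the bounding box.
Flange: 240 × 10, A = 2 400 mm², y = 115 mm, Ī = 20 000 mm⁴.
Web: 22 × 110, A = 2 420 mm², y = 55 mm, Ī = 2 440 167 mm⁴.
Centroid: ȳ = ΣA·y / ΣA = 84.87552 mm.
Transfer each piece to the horizontal centroidal axis using Ī + A·d² with d = y − 84.87552:
  flange: d = 30.12448 mm → contributes +2 197 963 mm⁴
  web: d = -29.87552 mm → contributes +4 600 129 mm⁴
Total I = 6 798 092 mm⁴.
Extreme fibre distance c = 84.87552 mm; S = I/c = 80094.85 mm³.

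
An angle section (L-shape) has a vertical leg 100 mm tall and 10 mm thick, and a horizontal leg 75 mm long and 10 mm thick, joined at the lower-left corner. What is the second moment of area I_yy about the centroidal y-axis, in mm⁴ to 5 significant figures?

Break the section into simple shapes (no overlaps), measuring from the bottom-left corner of the bounding box.
Vertical leg: 10 × 100, A = 1 000 mm², x = 5 mm, Ī = 8333.333 mm⁴.
Horizontal leg (remainder): 65 × 10, A = 650 mm², x = 42.5 mm, Ī = 228854.2 mm⁴.
Centroid: x̄ = ΣA·x / ΣA = 19.77273 mm.
Transfer each piece to the centroidal y-axis using Ī + A·d² with d = x − 19.77273:
  vertical leg: d = -14.77273 mm → contributes +226566.8 mm⁴
  horizontal leg (remainder): d = 22.72727 mm → contributes +564 598 mm⁴
Total I = 791164.8 mm⁴.

I_yy ≈ 7.9116 × 10⁵ mm⁴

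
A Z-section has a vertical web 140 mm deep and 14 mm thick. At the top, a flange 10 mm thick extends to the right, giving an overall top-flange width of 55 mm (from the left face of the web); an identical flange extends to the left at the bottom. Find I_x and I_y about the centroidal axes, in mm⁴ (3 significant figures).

I_x ≈ 6.67 × 10⁶ mm⁴, I_y ≈ 7.67 × 10⁵ mm⁴

Split into non-overlapping primitives; take the origin at the lower-left of the bounding box.
Web: 14 × 140, A = 1 960 mm², y = 70 mm, Ī = 3 201 333 mm⁴.
Top flange (beyond web): 41 × 10, A = 410 mm², y = 135 mm, Ī = 3416.7 mm⁴.
Bottom flange (beyond web): 41 × 10, A = 410 mm², y = 5 mm, Ī = 3416.7 mm⁴.
Centroid: ȳ = ΣA·y / ΣA = 70 mm.
Transfer each piece to the centroidal x-axis using Ī + A·d² with d = y − 70:
  web: d = 0 mm → contributes +3 201 333 mm⁴
  top flange (beyond web): d = 65 mm → contributes +1 735 667 mm⁴
  bottom flange (beyond web): d = -65 mm → contributes +1 735 667 mm⁴
Total I = 6 672 667 mm⁴.
For the y-axis: x̄ = 48 mm.
Repeating about the centroidal y-axis gives I_y = 767 007 mm⁴.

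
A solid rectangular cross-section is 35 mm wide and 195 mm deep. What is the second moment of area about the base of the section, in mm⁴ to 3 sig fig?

I_base ≈ 8.65 × 10⁷ mm⁴

The section: 35 × 195, A = 6 825 mm², y = 97.5 mm, Ī = 21 626 719 mm⁴.
Transfer it to a horizontal axis along the bottom face using Ī + A·d² with d = y − 0:
  the section: d = 97.5 mm → contributes +86 506 875 mm⁴
Total I = 86 506 875 mm⁴.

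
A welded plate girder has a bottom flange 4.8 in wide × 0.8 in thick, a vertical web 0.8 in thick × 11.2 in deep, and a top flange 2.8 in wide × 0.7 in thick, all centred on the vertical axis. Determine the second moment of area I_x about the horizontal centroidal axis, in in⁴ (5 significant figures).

Break the section into simple shapes (no overlaps), measuring from the bottom-left corner of the bounding box.
Bottom plate: 4.8 × 0.8, A = 3.84 in², y = 0.4 in, Ī = 0.2048 in⁴.
Web plate: 0.8 × 11.2, A = 8.96 in², y = 6.4 in, Ī = 93.66187 in⁴.
Top plate: 2.8 × 0.7, A = 1.96 in², y = 12.35 in, Ī = 0.08003333 in⁴.
Centroid: ȳ = ΣA·y / ΣA = 5.629133 in.
Transfer each piece to the horizontal centroidal axis using Ī + A·d² with d = y − 5.629133:
  bottom plate: d = -5.229133 in → contributes +105.2051 in⁴
  web plate: d = 0.7708672 in → contributes +98.98622 in⁴
  top plate: d = 6.720867 in → contributes +88.61334 in⁴
Total I = 292.8047 in⁴.

I_x ≈ 292.80 in⁴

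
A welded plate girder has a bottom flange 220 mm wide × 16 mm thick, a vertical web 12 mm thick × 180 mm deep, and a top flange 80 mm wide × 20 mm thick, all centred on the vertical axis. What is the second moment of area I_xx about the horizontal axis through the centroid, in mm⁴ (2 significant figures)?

Decompose the section into non-overlapping parts with the origin at the bottom-left of its bounding rectangle.
Bottom plate: 220 × 16, A = 3 520 mm², y = 8 mm, Ī = 75 093 mm⁴.
Web plate: 12 × 180, A = 2 160 mm², y = 106 mm, Ī = 5 832 000 mm⁴.
Top plate: 80 × 20, A = 1 600 mm², y = 206 mm, Ī = 53 333 mm⁴.
Centroid: ȳ = ΣA·y / ΣA = 80.59 mm.
Transfer each piece to the horizontal axis through the centroid using Ī + A·d² with d = y − 80.59:
  bottom plate: d = -72.59 mm → contributes +18 624 799 mm⁴
  web plate: d = 25.41 mm → contributes +7 226 269 mm⁴
  top plate: d = 125.4 mm → contributes +25 216 235 mm⁴
Total I = 51 067 303 mm⁴.

I_xx ≈ 5.1 × 10⁷ mm⁴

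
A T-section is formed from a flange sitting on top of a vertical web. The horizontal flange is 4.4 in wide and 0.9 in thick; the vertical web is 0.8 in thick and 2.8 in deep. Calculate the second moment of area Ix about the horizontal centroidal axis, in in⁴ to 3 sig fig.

Ix ≈ 6.63 in⁴

Split into non-overlapping primitives; take the origin at the lower-left of the bounding box.
Flange: 4.4 × 0.9, A = 3.96 in², y = 3.25 in, Ī = 0.2673 in⁴.
Web: 0.8 × 2.8, A = 2.24 in², y = 1.4 in, Ī = 1.4635 in⁴.
Centroid: ȳ = ΣA·y / ΣA = 2.5816 in.
Transfer each piece to the horizontal centroidal axis using Ī + A·d² with d = y − 2.5816:
  flange: d = 0.66839 in → contributes +2.0364 in⁴
  web: d = -1.1816 in → contributes +4.591 in⁴
Total I = 6.6274 in⁴.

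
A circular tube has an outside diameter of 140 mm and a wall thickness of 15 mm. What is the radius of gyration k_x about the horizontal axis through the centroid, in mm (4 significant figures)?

Decompose the section into non-overlapping parts with the origin at the bottom-left of its bounding rectangle.
Outer circle: ⌀140, A = 15393.8 mm², y = 70 mm, Ī = 18 857 410 mm⁴.
Bore (subtracted): ⌀110, A = 9503.32 mm², y = 70 mm, Ī = 7 186 884 mm⁴.
By symmetry the centroid is at mid-height, ȳ = 70 mm.
All pieces are centred on the horizontal axis through the centroid, so I = ΣĪ (holes subtracted) = 11 670 526 mm⁴.
Radius of gyration: k = √(I/A) = √(11 670 526 / 5890.49) = 44.5112 mm.

k_x ≈ 44.51 mm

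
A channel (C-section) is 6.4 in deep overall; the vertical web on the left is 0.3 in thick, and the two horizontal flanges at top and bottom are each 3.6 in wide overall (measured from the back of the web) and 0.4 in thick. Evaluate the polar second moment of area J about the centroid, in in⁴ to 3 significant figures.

J ≈ 36.4 in⁴

Treat the section as a set of non-overlapping primitives; coordinates are from the bounding-box lower-left.
Web: 0.3 × 6.4, A = 1.92 in², y = 3.2 in, Ī = 6.5536 in⁴.
Top flange (beyond web): 3.3 × 0.4, A = 1.32 in², y = 6.2 in, Ī = 0.0176 in⁴.
Bottom flange (beyond web): 3.3 × 0.4, A = 1.32 in², y = 0.2 in, Ī = 0.0176 in⁴.
By symmetry the centroid is at mid-height, ȳ = 3.2 in.
Transfer each piece to the centroidal x-axis using Ī + A·d² with d = y − 3.2:
  web: d = 0 in → contributes +6.5536 in⁴
  top flange (beyond web): d = 3 in → contributes +11.898 in⁴
  bottom flange (beyond web): d = -3 in → contributes +11.898 in⁴
Total I = 30.349 in⁴.
For the y-axis: x̄ = 1.1921 in.
Repeating about the centroidal y-axis gives I_y = 6.0117 in⁴.
Polar second moment: J = I_x + I_y = 36.361 in⁴.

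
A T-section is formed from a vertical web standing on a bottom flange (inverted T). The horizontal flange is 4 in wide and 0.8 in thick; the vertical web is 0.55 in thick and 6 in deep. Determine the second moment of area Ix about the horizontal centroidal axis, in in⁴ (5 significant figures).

Ix ≈ 28.851 in⁴

Decompose the section into non-overlapping parts with the origin at the bottom-left of its bounding rectangle.
Flange: 4 × 0.8, A = 3.2 in², y = 0.4 in, Ī = 0.1706667 in⁴.
Web: 0.55 × 6, A = 3.3 in², y = 3.8 in, Ī = 9.9 in⁴.
Centroid: ȳ = ΣA·y / ΣA = 2.126154 in.
Transfer each piece to the horizontal centroidal axis using Ī + A·d² with d = y − 2.126154:
  flange: d = -1.726154 in → contributes +9.705409 in⁴
  web: d = 1.673846 in → contributes +19.14581 in⁴
Total I = 28.85122 in⁴.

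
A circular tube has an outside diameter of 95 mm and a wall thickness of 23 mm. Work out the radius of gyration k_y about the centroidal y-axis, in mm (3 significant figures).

k_y ≈ 26.7 mm

Split into non-overlapping primitives; take the origin at the lower-left of the bounding box.
Outer circle: ⌀95, A = 7088.2 mm², x = 47.5 mm, Ī = 3 998 198 mm⁴.
Bore (subtracted): ⌀49, A = 1885.7 mm², x = 47.5 mm, Ī = 282 979 mm⁴.
By symmetry the centroid is at mid-width, x̄ = 47.5 mm.
All pieces are centred on the centroidal y-axis, so I = ΣĪ (holes subtracted) = 3 715 219 mm⁴.
Radius of gyration: k = √(I/A) = √(3 715 219 / 5202.5) = 26.723 mm.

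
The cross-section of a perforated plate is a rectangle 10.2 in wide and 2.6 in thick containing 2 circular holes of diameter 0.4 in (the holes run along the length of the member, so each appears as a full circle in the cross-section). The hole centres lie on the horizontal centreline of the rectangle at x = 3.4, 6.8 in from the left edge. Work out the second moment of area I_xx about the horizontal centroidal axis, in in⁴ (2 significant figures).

I_xx ≈ 15 in⁴

Decompose the section into non-overlapping parts with the origin at the bottom-left of its bounding rectangle.
Plate: 10.2 × 2.6, A = 26.52 in², y = 1.3 in, Ī = 14.94 in⁴.
Hole 1 (subtracted): ⌀0.4, A = 0.1257 in², y = 1.3 in, Ī = 0.001257 in⁴.
Hole 2 (subtracted): ⌀0.4, A = 0.1257 in², y = 1.3 in, Ī = 0.001257 in⁴.
By symmetry the centroid is at mid-height, ȳ = 1.3 in.
All pieces are centred on the horizontal centroidal axis, so I = ΣĪ (holes subtracted) = 14.94 in⁴.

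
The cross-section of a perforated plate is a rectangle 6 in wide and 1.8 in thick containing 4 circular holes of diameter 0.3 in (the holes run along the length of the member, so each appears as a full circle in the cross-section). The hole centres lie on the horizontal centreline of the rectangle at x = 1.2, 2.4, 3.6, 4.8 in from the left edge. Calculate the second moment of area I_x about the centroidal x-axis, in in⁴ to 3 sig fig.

I_x ≈ 2.91 in⁴

Break the section into simple shapes (no overlaps), measuring from the bottom-left corner of the bounding box.
Plate: 6 × 1.8, A = 10.8 in², y = 0.9 in, Ī = 2.916 in⁴.
Hole 1 (subtracted): ⌀0.3, A = 0.070686 in², y = 0.9 in, Ī = 0.00039761 in⁴.
Hole 2 (subtracted): ⌀0.3, A = 0.070686 in², y = 0.9 in, Ī = 0.00039761 in⁴.
Hole 3 (subtracted): ⌀0.3, A = 0.070686 in², y = 0.9 in, Ī = 0.00039761 in⁴.
Hole 4 (subtracted): ⌀0.3, A = 0.070686 in², y = 0.9 in, Ī = 0.00039761 in⁴.
By symmetry the centroid is at mid-height, ȳ = 0.9 in.
All pieces are centred on the centroidal x-axis, so I = ΣĪ (holes subtracted) = 2.9144 in⁴.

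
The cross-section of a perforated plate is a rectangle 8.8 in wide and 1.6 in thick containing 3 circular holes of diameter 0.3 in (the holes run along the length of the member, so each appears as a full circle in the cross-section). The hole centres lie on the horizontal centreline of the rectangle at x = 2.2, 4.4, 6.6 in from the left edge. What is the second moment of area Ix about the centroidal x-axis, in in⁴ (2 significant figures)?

Ix ≈ 3.0 in⁴

Break the section into simple shapes (no overlaps), measuring from the bottom-left corner of the bounding box.
Plate: 8.8 × 1.6, A = 14.08 in², y = 0.8 in, Ī = 3.004 in⁴.
Hole 1 (subtracted): ⌀0.3, A = 0.07069 in², y = 0.8 in, Ī = 0.0003976 in⁴.
Hole 2 (subtracted): ⌀0.3, A = 0.07069 in², y = 0.8 in, Ī = 0.0003976 in⁴.
Hole 3 (subtracted): ⌀0.3, A = 0.07069 in², y = 0.8 in, Ī = 0.0003976 in⁴.
By symmetry the centroid is at mid-height, ȳ = 0.8 in.
All pieces are centred on the centroidal x-axis, so I = ΣĪ (holes subtracted) = 3.003 in⁴.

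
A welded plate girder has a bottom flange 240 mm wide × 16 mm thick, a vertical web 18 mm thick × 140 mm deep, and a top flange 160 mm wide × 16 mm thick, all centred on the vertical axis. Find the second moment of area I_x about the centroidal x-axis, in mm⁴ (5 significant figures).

I_x ≈ 4.2073 × 10⁷ mm⁴

Treat the section as a set of non-overlapping primitives; coordinates are from the bounding-box lower-left.
Bottom plate: 240 × 16, A = 3 840 mm², y = 8 mm, Ī = 81 920 mm⁴.
Web plate: 18 × 140, A = 2 520 mm², y = 86 mm, Ī = 4 116 000 mm⁴.
Top plate: 160 × 16, A = 2 560 mm², y = 164 mm, Ī = 54613.33 mm⁴.
Centroid: ȳ = ΣA·y / ΣA = 74.80717 mm.
Transfer each piece to the centroidal x-axis using Ī + A·d² with d = y − 74.80717:
  bottom plate: d = -66.80717 mm → contributes +17 220 603 mm⁴
  web plate: d = 11.19283 mm → contributes +4 431 704 mm⁴
  top plate: d = 89.19283 mm → contributes +20 420 335 mm⁴
Total I = 42 072 642 mm⁴.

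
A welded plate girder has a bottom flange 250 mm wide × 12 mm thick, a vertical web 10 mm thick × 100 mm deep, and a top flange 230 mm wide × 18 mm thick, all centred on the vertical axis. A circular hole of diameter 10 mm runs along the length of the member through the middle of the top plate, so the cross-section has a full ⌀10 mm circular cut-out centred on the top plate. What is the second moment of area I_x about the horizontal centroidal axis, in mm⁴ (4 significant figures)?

I_x ≈ 2.389 × 10⁷ mm⁴

Decompose the section into non-overlapping parts with the origin at the bottom-left of its bounding rectangle.
Bottom plate: 250 × 12, A = 3 000 mm², y = 6 mm, Ī = 36 000 mm⁴.
Web plate: 10 × 100, A = 1 000 mm², y = 62 mm, Ī = 833 333 mm⁴.
Top plate: 230 × 18, A = 4 140 mm², y = 121 mm, Ī = 111 780 mm⁴.
Hole (subtracted): ⌀10, A = 78.5398 mm², y = 121 mm, Ī = 490.874 mm⁴.
Centroid: ȳ = ΣA·y / ΣA = 70.885 mm.
Transfer each piece to the horizontal centroidal axis using Ī + A·d² with d = y − 70.885:
  bottom plate: d = -64.885 mm → contributes +12 666 193 mm⁴
  web plate: d = -8.88501 mm → contributes +912 277 mm⁴
  top plate: d = 50.115 mm → contributes +10 509 441 mm⁴
  hole: d = 50.115 mm → contributes −197 745 mm⁴
Total I = 23 890 166 mm⁴.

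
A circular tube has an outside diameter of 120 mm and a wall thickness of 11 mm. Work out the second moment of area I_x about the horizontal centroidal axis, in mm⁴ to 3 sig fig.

I_x ≈ 5.65 × 10⁶ mm⁴

Split into non-overlapping primitives; take the origin at the lower-left of the bounding box.
Outer circle: ⌀120, A = 11 310 mm², y = 60 mm, Ī = 10 178 760 mm⁴.
Bore (subtracted): ⌀98, A = 7 543 mm², y = 60 mm, Ī = 4 527 664 mm⁴.
By symmetry the centroid is at mid-height, ȳ = 60 mm.
All pieces are centred on the horizontal centroidal axis, so I = ΣĪ (holes subtracted) = 5 651 096 mm⁴.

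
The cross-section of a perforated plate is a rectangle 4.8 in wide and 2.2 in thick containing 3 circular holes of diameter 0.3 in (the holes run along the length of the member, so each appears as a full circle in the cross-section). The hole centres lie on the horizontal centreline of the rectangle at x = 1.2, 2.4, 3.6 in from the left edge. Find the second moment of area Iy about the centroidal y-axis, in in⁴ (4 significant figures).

Iy ≈ 20.07 in⁴

Break the section into simple shapes (no overlaps), measuring from the bottom-left corner of the bounding box.
Plate: 4.8 × 2.2, A = 10.56 in², x = 2.4 in, Ī = 20.2752 in⁴.
Hole 1 (subtracted): ⌀0.3, A = 0.0706858 in², x = 1.2 in, Ī = 0.000397608 in⁴.
Hole 2 (subtracted): ⌀0.3, A = 0.0706858 in², x = 2.4 in, Ī = 0.000397608 in⁴.
Hole 3 (subtracted): ⌀0.3, A = 0.0706858 in², x = 3.6 in, Ī = 0.000397608 in⁴.
By symmetry the centroid is at mid-width, x̄ = 2.4 in.
Transfer each piece to the centroidal y-axis using Ī + A·d² with d = x − 2.4:
  plate: d = 0 in → contributes +20.2752 in⁴
  hole 1: d = -1.2 in → contributes −0.102185 in⁴
  hole 2: d = 0 in → contributes −0.000397608 in⁴
  hole 3: d = 1.2 in → contributes −0.102185 in⁴
Total I = 20.0704 in⁴.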